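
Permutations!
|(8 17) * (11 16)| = 2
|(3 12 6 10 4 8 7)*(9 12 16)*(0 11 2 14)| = |(0 11 2 14)(3 16 9 12 6 10 4 8 7)| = 36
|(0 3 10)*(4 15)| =6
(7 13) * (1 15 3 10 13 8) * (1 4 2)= (1 15 3 10 13 7 8 4 2)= [0, 15, 1, 10, 2, 5, 6, 8, 4, 9, 13, 11, 12, 7, 14, 3]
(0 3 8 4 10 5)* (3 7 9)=[7, 1, 2, 8, 10, 0, 6, 9, 4, 3, 5]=(0 7 9 3 8 4 10 5)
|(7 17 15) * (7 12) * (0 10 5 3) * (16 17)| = 20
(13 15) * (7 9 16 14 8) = [0, 1, 2, 3, 4, 5, 6, 9, 7, 16, 10, 11, 12, 15, 8, 13, 14] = (7 9 16 14 8)(13 15)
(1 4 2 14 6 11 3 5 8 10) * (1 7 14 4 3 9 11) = (1 3 5 8 10 7 14 6)(2 4)(9 11) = [0, 3, 4, 5, 2, 8, 1, 14, 10, 11, 7, 9, 12, 13, 6]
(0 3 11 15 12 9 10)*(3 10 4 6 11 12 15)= (15)(0 10)(3 12 9 4 6 11)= [10, 1, 2, 12, 6, 5, 11, 7, 8, 4, 0, 3, 9, 13, 14, 15]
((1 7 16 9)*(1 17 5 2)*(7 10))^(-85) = (1 16 5 10 9 2 7 17)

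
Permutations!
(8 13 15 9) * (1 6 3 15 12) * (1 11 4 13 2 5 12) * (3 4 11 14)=(1 6 4 13)(2 5 12 14 3 15 9 8)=[0, 6, 5, 15, 13, 12, 4, 7, 2, 8, 10, 11, 14, 1, 3, 9]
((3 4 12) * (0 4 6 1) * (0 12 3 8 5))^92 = (0 1)(3 8)(4 12)(5 6)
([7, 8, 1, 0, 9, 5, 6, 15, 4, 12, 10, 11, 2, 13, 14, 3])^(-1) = [3, 2, 12, 15, 8, 5, 6, 0, 1, 4, 10, 11, 9, 13, 14, 7]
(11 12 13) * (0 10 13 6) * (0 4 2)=(0 10 13 11 12 6 4 2)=[10, 1, 0, 3, 2, 5, 4, 7, 8, 9, 13, 12, 6, 11]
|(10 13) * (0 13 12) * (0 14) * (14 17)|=|(0 13 10 12 17 14)|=6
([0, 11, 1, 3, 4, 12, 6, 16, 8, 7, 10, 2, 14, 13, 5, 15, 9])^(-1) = [0, 2, 11, 3, 4, 14, 6, 9, 8, 16, 10, 1, 5, 13, 12, 15, 7]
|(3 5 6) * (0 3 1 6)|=6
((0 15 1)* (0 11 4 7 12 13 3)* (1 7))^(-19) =(0 3 13 12 7 15)(1 4 11)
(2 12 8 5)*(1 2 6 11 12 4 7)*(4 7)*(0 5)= (0 5 6 11 12 8)(1 2 7)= [5, 2, 7, 3, 4, 6, 11, 1, 0, 9, 10, 12, 8]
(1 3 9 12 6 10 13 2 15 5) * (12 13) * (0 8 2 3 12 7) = (0 8 2 15 5 1 12 6 10 7)(3 9 13) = [8, 12, 15, 9, 4, 1, 10, 0, 2, 13, 7, 11, 6, 3, 14, 5]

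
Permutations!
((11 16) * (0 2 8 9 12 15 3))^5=((0 2 8 9 12 15 3)(11 16))^5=(0 15 9 2 3 12 8)(11 16)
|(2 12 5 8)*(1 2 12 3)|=3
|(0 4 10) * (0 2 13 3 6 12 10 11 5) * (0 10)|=10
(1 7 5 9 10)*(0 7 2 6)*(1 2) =(0 7 5 9 10 2 6) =[7, 1, 6, 3, 4, 9, 0, 5, 8, 10, 2]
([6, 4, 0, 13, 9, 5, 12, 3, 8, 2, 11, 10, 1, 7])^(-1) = (0 2 9 4 1 12 6)(3 7 13)(10 11)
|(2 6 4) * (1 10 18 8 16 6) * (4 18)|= |(1 10 4 2)(6 18 8 16)|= 4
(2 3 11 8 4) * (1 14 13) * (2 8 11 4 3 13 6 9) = [0, 14, 13, 4, 8, 5, 9, 7, 3, 2, 10, 11, 12, 1, 6] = (1 14 6 9 2 13)(3 4 8)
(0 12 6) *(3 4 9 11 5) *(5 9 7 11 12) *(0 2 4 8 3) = (0 5)(2 4 7 11 9 12 6)(3 8) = [5, 1, 4, 8, 7, 0, 2, 11, 3, 12, 10, 9, 6]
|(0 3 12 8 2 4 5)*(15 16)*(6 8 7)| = |(0 3 12 7 6 8 2 4 5)(15 16)| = 18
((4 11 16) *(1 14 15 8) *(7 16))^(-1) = (1 8 15 14)(4 16 7 11)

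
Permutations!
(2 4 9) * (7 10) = (2 4 9)(7 10) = [0, 1, 4, 3, 9, 5, 6, 10, 8, 2, 7]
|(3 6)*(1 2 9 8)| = |(1 2 9 8)(3 6)| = 4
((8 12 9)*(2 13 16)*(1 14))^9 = (16)(1 14)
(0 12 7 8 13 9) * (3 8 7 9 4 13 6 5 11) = (0 12 9)(3 8 6 5 11)(4 13) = [12, 1, 2, 8, 13, 11, 5, 7, 6, 0, 10, 3, 9, 4]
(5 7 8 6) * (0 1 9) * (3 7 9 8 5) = [1, 8, 2, 7, 4, 9, 3, 5, 6, 0] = (0 1 8 6 3 7 5 9)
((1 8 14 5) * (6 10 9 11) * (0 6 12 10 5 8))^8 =((0 6 5 1)(8 14)(9 11 12 10))^8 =(14)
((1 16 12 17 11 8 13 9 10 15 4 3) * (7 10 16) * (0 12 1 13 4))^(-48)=(0 9 17 1 8 10 3)(4 15 13 12 16 11 7)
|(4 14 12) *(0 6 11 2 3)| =|(0 6 11 2 3)(4 14 12)| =15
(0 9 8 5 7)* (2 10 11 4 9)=(0 2 10 11 4 9 8 5 7)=[2, 1, 10, 3, 9, 7, 6, 0, 5, 8, 11, 4]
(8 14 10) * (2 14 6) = (2 14 10 8 6) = [0, 1, 14, 3, 4, 5, 2, 7, 6, 9, 8, 11, 12, 13, 10]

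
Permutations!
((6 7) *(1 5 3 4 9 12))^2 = ((1 5 3 4 9 12)(6 7))^2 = (1 3 9)(4 12 5)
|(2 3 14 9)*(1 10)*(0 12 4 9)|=|(0 12 4 9 2 3 14)(1 10)|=14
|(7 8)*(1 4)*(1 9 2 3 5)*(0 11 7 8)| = 6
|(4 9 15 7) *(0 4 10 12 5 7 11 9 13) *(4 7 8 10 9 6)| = |(0 7 9 15 11 6 4 13)(5 8 10 12)| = 8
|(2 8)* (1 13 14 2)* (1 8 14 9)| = |(1 13 9)(2 14)| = 6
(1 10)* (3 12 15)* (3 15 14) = (15)(1 10)(3 12 14) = [0, 10, 2, 12, 4, 5, 6, 7, 8, 9, 1, 11, 14, 13, 3, 15]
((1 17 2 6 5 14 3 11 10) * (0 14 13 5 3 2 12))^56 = (0 10 2 17 3)(1 6 12 11 14)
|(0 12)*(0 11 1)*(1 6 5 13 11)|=12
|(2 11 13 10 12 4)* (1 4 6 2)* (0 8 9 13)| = |(0 8 9 13 10 12 6 2 11)(1 4)| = 18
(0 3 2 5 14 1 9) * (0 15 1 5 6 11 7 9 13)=(0 3 2 6 11 7 9 15 1 13)(5 14)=[3, 13, 6, 2, 4, 14, 11, 9, 8, 15, 10, 7, 12, 0, 5, 1]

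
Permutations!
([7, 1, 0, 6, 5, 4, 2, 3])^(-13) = [3, 1, 7, 2, 5, 4, 0, 6]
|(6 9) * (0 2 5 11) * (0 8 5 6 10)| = 15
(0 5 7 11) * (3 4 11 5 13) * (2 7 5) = (0 13 3 4 11)(2 7) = [13, 1, 7, 4, 11, 5, 6, 2, 8, 9, 10, 0, 12, 3]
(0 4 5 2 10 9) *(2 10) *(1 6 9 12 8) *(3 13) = (0 4 5 10 12 8 1 6 9)(3 13) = [4, 6, 2, 13, 5, 10, 9, 7, 1, 0, 12, 11, 8, 3]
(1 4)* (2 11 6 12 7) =(1 4)(2 11 6 12 7) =[0, 4, 11, 3, 1, 5, 12, 2, 8, 9, 10, 6, 7]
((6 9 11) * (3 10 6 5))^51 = ((3 10 6 9 11 5))^51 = (3 9)(5 6)(10 11)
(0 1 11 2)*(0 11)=(0 1)(2 11)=[1, 0, 11, 3, 4, 5, 6, 7, 8, 9, 10, 2]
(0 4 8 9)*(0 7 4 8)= [8, 1, 2, 3, 0, 5, 6, 4, 9, 7]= (0 8 9 7 4)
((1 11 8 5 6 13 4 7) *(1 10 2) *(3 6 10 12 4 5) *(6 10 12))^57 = (1 3)(2 8)(4 13)(5 7)(6 12)(10 11)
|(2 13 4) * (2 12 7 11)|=|(2 13 4 12 7 11)|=6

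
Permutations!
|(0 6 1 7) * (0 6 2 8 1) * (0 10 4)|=|(0 2 8 1 7 6 10 4)|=8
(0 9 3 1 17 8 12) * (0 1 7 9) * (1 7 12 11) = [0, 17, 2, 12, 4, 5, 6, 9, 11, 3, 10, 1, 7, 13, 14, 15, 16, 8] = (1 17 8 11)(3 12 7 9)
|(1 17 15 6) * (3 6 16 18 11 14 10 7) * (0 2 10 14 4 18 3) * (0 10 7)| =|(0 2 7 10)(1 17 15 16 3 6)(4 18 11)| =12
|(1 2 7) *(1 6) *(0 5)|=4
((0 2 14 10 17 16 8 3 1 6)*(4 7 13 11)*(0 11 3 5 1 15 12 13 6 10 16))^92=(0 14 8 1 17 2 16 5 10)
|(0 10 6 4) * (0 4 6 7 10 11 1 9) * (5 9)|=|(0 11 1 5 9)(7 10)|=10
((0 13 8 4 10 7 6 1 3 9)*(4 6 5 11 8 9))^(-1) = (0 9 13)(1 6 8 11 5 7 10 4 3)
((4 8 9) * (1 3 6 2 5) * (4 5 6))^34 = (1 9 4)(3 5 8)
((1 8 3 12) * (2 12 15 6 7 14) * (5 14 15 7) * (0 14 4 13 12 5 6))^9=((0 14 2 5 4 13 12 1 8 3 7 15))^9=(0 3 12 5)(1 4 14 7)(2 15 8 13)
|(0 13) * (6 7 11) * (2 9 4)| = 6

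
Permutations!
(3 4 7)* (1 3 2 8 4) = (1 3)(2 8 4 7) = [0, 3, 8, 1, 7, 5, 6, 2, 4]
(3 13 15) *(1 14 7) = (1 14 7)(3 13 15) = [0, 14, 2, 13, 4, 5, 6, 1, 8, 9, 10, 11, 12, 15, 7, 3]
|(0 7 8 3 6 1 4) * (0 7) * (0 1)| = |(0 1 4 7 8 3 6)| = 7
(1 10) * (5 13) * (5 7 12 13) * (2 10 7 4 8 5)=(1 7 12 13 4 8 5 2 10)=[0, 7, 10, 3, 8, 2, 6, 12, 5, 9, 1, 11, 13, 4]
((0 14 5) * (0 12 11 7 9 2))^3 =((0 14 5 12 11 7 9 2))^3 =(0 12 9 14 11 2 5 7)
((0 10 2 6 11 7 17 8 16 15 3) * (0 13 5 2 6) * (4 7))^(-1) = (0 2 5 13 3 15 16 8 17 7 4 11 6 10)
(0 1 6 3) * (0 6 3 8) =(0 1 3 6 8) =[1, 3, 2, 6, 4, 5, 8, 7, 0]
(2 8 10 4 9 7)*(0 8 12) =(0 8 10 4 9 7 2 12) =[8, 1, 12, 3, 9, 5, 6, 2, 10, 7, 4, 11, 0]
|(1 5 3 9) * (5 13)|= |(1 13 5 3 9)|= 5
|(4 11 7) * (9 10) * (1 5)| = 6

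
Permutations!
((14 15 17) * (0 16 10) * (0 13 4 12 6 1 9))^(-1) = (0 9 1 6 12 4 13 10 16)(14 17 15) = ((0 16 10 13 4 12 6 1 9)(14 15 17))^(-1)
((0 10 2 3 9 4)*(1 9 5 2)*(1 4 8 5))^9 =(10)(1 5)(2 9)(3 8)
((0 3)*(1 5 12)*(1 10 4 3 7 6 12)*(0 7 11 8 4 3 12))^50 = (0 10 11 3 8 7 4 6 12)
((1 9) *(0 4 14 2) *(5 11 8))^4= (14)(5 11 8)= ((0 4 14 2)(1 9)(5 11 8))^4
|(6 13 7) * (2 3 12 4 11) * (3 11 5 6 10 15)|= 18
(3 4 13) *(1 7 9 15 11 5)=(1 7 9 15 11 5)(3 4 13)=[0, 7, 2, 4, 13, 1, 6, 9, 8, 15, 10, 5, 12, 3, 14, 11]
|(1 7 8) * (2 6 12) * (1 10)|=12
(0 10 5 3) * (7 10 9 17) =(0 9 17 7 10 5 3) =[9, 1, 2, 0, 4, 3, 6, 10, 8, 17, 5, 11, 12, 13, 14, 15, 16, 7]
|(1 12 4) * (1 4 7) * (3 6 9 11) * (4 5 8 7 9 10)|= 11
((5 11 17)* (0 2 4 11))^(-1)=((0 2 4 11 17 5))^(-1)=(0 5 17 11 4 2)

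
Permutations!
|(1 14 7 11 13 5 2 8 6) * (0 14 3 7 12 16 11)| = |(0 14 12 16 11 13 5 2 8 6 1 3 7)| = 13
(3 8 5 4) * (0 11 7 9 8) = (0 11 7 9 8 5 4 3) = [11, 1, 2, 0, 3, 4, 6, 9, 5, 8, 10, 7]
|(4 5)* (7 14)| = |(4 5)(7 14)| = 2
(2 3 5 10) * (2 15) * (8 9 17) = (2 3 5 10 15)(8 9 17) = [0, 1, 3, 5, 4, 10, 6, 7, 9, 17, 15, 11, 12, 13, 14, 2, 16, 8]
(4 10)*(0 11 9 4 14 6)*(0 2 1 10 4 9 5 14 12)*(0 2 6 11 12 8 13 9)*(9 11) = (0 12 2 1 10 8 13 11 5 14 9) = [12, 10, 1, 3, 4, 14, 6, 7, 13, 0, 8, 5, 2, 11, 9]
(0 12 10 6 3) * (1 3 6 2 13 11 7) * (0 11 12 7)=(0 7 1 3 11)(2 13 12 10)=[7, 3, 13, 11, 4, 5, 6, 1, 8, 9, 2, 0, 10, 12]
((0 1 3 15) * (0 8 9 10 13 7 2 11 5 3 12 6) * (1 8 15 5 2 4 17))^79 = ((0 8 9 10 13 7 4 17 1 12 6)(2 11)(3 5))^79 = (0 9 13 4 1 6 8 10 7 17 12)(2 11)(3 5)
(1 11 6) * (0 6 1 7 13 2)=(0 6 7 13 2)(1 11)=[6, 11, 0, 3, 4, 5, 7, 13, 8, 9, 10, 1, 12, 2]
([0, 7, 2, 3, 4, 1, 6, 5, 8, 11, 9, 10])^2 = [0, 5, 2, 3, 4, 7, 6, 1, 8, 10, 11, 9]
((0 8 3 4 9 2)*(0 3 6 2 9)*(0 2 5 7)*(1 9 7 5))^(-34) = ((0 8 6 1 9 7)(2 3 4))^(-34) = (0 6 9)(1 7 8)(2 4 3)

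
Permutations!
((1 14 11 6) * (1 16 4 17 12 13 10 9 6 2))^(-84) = ((1 14 11 2)(4 17 12 13 10 9 6 16))^(-84) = (4 10)(6 12)(9 17)(13 16)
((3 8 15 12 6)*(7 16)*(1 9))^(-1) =(1 9)(3 6 12 15 8)(7 16)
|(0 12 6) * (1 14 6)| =|(0 12 1 14 6)| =5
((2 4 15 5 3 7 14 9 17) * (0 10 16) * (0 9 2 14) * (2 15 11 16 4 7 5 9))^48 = ((0 10 4 11 16 2 7)(3 5)(9 17 14 15))^48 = (17)(0 7 2 16 11 4 10)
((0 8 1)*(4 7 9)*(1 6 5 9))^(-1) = ((0 8 6 5 9 4 7 1))^(-1) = (0 1 7 4 9 5 6 8)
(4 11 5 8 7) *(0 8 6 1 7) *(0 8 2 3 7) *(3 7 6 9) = (0 2 7 4 11 5 9 3 6 1) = [2, 0, 7, 6, 11, 9, 1, 4, 8, 3, 10, 5]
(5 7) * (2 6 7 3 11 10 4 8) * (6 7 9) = (2 7 5 3 11 10 4 8)(6 9) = [0, 1, 7, 11, 8, 3, 9, 5, 2, 6, 4, 10]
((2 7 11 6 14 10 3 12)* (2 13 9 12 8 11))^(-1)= (2 7)(3 10 14 6 11 8)(9 13 12)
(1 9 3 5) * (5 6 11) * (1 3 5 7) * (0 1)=(0 1 9 5 3 6 11 7)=[1, 9, 2, 6, 4, 3, 11, 0, 8, 5, 10, 7]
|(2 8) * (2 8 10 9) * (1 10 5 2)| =6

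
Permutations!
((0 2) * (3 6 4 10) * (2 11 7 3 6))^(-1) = (0 2 3 7 11)(4 6 10)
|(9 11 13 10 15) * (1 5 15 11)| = 12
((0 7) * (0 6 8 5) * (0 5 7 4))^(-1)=(0 4)(6 7 8)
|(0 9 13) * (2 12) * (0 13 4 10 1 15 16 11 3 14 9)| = |(1 15 16 11 3 14 9 4 10)(2 12)| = 18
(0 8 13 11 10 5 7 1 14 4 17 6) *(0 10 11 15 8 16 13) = (0 16 13 15 8)(1 14 4 17 6 10 5 7) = [16, 14, 2, 3, 17, 7, 10, 1, 0, 9, 5, 11, 12, 15, 4, 8, 13, 6]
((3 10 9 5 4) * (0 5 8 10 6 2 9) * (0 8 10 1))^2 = (0 4 6 9 8)(1 5 3 2 10)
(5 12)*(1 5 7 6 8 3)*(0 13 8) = (0 13 8 3 1 5 12 7 6) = [13, 5, 2, 1, 4, 12, 0, 6, 3, 9, 10, 11, 7, 8]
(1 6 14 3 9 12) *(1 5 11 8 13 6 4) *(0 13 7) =(0 13 6 14 3 9 12 5 11 8 7)(1 4) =[13, 4, 2, 9, 1, 11, 14, 0, 7, 12, 10, 8, 5, 6, 3]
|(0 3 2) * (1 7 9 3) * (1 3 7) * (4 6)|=6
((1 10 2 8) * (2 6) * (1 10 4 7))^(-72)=((1 4 7)(2 8 10 6))^(-72)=(10)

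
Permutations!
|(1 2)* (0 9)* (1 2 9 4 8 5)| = 6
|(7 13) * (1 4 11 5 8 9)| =|(1 4 11 5 8 9)(7 13)| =6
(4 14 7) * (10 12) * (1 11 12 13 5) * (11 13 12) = (1 13 5)(4 14 7)(10 12) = [0, 13, 2, 3, 14, 1, 6, 4, 8, 9, 12, 11, 10, 5, 7]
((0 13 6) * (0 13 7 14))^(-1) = ((0 7 14)(6 13))^(-1) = (0 14 7)(6 13)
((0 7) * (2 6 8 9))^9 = (0 7)(2 6 8 9)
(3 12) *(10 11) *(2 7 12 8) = (2 7 12 3 8)(10 11) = [0, 1, 7, 8, 4, 5, 6, 12, 2, 9, 11, 10, 3]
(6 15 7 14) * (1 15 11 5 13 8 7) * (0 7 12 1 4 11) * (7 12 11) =(0 12 1 15 4 7 14 6)(5 13 8 11) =[12, 15, 2, 3, 7, 13, 0, 14, 11, 9, 10, 5, 1, 8, 6, 4]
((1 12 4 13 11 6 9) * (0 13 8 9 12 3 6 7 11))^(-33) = ((0 13)(1 3 6 12 4 8 9)(7 11))^(-33) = (0 13)(1 6 4 9 3 12 8)(7 11)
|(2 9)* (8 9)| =3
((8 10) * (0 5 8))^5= ((0 5 8 10))^5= (0 5 8 10)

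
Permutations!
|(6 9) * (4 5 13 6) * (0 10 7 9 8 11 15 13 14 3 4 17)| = 20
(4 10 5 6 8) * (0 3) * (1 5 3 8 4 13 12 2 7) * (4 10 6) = (0 8 13 12 2 7 1 5 4 6 10 3) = [8, 5, 7, 0, 6, 4, 10, 1, 13, 9, 3, 11, 2, 12]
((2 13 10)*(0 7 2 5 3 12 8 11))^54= (0 10 8 2 3)(5 11 13 12 7)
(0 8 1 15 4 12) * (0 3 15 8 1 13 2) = (0 1 8 13 2)(3 15 4 12) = [1, 8, 0, 15, 12, 5, 6, 7, 13, 9, 10, 11, 3, 2, 14, 4]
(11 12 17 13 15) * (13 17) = (17)(11 12 13 15) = [0, 1, 2, 3, 4, 5, 6, 7, 8, 9, 10, 12, 13, 15, 14, 11, 16, 17]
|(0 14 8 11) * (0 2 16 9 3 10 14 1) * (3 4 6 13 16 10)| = 10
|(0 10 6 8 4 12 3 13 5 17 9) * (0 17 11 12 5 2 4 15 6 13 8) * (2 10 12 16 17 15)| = 26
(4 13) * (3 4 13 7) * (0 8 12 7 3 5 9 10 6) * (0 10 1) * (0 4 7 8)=(13)(1 4 3 7 5 9)(6 10)(8 12)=[0, 4, 2, 7, 3, 9, 10, 5, 12, 1, 6, 11, 8, 13]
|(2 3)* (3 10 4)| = |(2 10 4 3)| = 4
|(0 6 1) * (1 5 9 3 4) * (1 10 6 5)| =8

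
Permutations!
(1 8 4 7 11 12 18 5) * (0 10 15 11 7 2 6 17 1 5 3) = (0 10 15 11 12 18 3)(1 8 4 2 6 17) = [10, 8, 6, 0, 2, 5, 17, 7, 4, 9, 15, 12, 18, 13, 14, 11, 16, 1, 3]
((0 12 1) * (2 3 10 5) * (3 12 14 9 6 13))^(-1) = (0 1 12 2 5 10 3 13 6 9 14)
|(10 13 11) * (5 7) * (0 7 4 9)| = 15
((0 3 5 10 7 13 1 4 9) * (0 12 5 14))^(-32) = ((0 3 14)(1 4 9 12 5 10 7 13))^(-32) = (0 3 14)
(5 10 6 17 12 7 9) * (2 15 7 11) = (2 15 7 9 5 10 6 17 12 11) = [0, 1, 15, 3, 4, 10, 17, 9, 8, 5, 6, 2, 11, 13, 14, 7, 16, 12]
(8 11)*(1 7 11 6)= (1 7 11 8 6)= [0, 7, 2, 3, 4, 5, 1, 11, 6, 9, 10, 8]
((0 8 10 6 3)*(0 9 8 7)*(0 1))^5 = (10)(0 1 7)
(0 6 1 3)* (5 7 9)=(0 6 1 3)(5 7 9)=[6, 3, 2, 0, 4, 7, 1, 9, 8, 5]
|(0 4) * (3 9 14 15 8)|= 10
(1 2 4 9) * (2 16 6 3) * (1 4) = [0, 16, 1, 2, 9, 5, 3, 7, 8, 4, 10, 11, 12, 13, 14, 15, 6] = (1 16 6 3 2)(4 9)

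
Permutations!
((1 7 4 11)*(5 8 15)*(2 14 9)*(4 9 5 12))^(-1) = (1 11 4 12 15 8 5 14 2 9 7)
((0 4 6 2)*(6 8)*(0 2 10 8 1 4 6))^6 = ((0 6 10 8)(1 4))^6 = (0 10)(6 8)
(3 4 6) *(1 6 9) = (1 6 3 4 9) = [0, 6, 2, 4, 9, 5, 3, 7, 8, 1]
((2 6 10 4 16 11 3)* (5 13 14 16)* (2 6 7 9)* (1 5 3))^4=(1 16 13)(2 7 9)(5 11 14)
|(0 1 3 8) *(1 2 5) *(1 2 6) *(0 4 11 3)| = |(0 6 1)(2 5)(3 8 4 11)| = 12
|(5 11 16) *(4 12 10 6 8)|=15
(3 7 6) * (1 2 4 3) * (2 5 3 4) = (1 5 3 7 6) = [0, 5, 2, 7, 4, 3, 1, 6]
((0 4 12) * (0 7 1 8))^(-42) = (12)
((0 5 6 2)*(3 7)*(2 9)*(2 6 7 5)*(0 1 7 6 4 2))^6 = ((1 7 3 5 6 9 4 2))^6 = (1 4 6 3)(2 9 5 7)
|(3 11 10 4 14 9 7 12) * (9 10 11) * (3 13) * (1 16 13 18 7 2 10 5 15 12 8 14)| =|(1 16 13 3 9 2 10 4)(5 15 12 18 7 8 14)| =56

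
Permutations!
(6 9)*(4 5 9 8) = [0, 1, 2, 3, 5, 9, 8, 7, 4, 6] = (4 5 9 6 8)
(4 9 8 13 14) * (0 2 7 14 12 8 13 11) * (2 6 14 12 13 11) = (0 6 14 4 9 11)(2 7 12 8) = [6, 1, 7, 3, 9, 5, 14, 12, 2, 11, 10, 0, 8, 13, 4]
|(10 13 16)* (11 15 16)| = 5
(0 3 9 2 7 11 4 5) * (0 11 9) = [3, 1, 7, 0, 5, 11, 6, 9, 8, 2, 10, 4] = (0 3)(2 7 9)(4 5 11)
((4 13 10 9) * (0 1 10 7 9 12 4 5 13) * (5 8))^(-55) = ((0 1 10 12 4)(5 13 7 9 8))^(-55) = (13)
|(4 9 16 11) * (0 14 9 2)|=7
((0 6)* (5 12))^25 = (0 6)(5 12)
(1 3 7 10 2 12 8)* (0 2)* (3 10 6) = (0 2 12 8 1 10)(3 7 6) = [2, 10, 12, 7, 4, 5, 3, 6, 1, 9, 0, 11, 8]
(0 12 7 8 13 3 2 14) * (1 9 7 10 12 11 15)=(0 11 15 1 9 7 8 13 3 2 14)(10 12)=[11, 9, 14, 2, 4, 5, 6, 8, 13, 7, 12, 15, 10, 3, 0, 1]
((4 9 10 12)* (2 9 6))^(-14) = ((2 9 10 12 4 6))^(-14) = (2 4 10)(6 12 9)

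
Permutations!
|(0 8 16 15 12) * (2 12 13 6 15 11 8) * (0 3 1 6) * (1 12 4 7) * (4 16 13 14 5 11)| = 26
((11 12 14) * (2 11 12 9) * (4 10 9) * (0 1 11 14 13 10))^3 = (0 4 11 1)(2 13)(9 12)(10 14)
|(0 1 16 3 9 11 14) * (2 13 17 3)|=|(0 1 16 2 13 17 3 9 11 14)|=10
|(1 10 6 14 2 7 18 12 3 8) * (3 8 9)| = |(1 10 6 14 2 7 18 12 8)(3 9)| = 18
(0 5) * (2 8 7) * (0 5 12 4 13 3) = (0 12 4 13 3)(2 8 7) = [12, 1, 8, 0, 13, 5, 6, 2, 7, 9, 10, 11, 4, 3]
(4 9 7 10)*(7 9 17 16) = (4 17 16 7 10) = [0, 1, 2, 3, 17, 5, 6, 10, 8, 9, 4, 11, 12, 13, 14, 15, 7, 16]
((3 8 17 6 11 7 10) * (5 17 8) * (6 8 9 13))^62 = ((3 5 17 8 9 13 6 11 7 10))^62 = (3 17 9 6 7)(5 8 13 11 10)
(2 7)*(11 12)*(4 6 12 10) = [0, 1, 7, 3, 6, 5, 12, 2, 8, 9, 4, 10, 11] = (2 7)(4 6 12 11 10)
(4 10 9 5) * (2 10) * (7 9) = [0, 1, 10, 3, 2, 4, 6, 9, 8, 5, 7] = (2 10 7 9 5 4)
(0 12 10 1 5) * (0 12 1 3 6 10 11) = (0 1 5 12 11)(3 6 10) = [1, 5, 2, 6, 4, 12, 10, 7, 8, 9, 3, 0, 11]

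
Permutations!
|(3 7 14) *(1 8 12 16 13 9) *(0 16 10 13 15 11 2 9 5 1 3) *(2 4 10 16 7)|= 30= |(0 7 14)(1 8 12 16 15 11 4 10 13 5)(2 9 3)|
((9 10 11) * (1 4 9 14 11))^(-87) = (1 4 9 10)(11 14)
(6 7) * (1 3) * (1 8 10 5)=[0, 3, 2, 8, 4, 1, 7, 6, 10, 9, 5]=(1 3 8 10 5)(6 7)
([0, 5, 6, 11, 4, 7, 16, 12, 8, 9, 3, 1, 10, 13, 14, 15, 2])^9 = (16)(1 7 10 11 5 12 3)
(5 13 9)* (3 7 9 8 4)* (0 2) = (0 2)(3 7 9 5 13 8 4) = [2, 1, 0, 7, 3, 13, 6, 9, 4, 5, 10, 11, 12, 8]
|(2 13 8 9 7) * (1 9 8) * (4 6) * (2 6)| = |(1 9 7 6 4 2 13)| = 7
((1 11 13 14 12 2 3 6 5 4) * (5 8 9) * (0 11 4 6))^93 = (0 13 12 3 11 14 2)(1 4)(5 6 8 9)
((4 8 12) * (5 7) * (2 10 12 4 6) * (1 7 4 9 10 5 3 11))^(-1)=(1 11 3 7)(2 6 12 10 9 8 4 5)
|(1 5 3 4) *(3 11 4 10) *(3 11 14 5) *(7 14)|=|(1 3 10 11 4)(5 7 14)|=15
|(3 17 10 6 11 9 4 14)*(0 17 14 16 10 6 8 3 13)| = 12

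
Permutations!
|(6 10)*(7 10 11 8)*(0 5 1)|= |(0 5 1)(6 11 8 7 10)|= 15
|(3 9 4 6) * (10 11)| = |(3 9 4 6)(10 11)| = 4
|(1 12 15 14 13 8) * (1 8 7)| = 6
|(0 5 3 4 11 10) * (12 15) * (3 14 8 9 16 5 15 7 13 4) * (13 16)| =|(0 15 12 7 16 5 14 8 9 13 4 11 10)| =13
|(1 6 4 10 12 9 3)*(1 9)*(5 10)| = 6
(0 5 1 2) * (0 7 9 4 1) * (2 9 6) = (0 5)(1 9 4)(2 7 6) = [5, 9, 7, 3, 1, 0, 2, 6, 8, 4]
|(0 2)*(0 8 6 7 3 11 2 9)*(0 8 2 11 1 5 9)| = 7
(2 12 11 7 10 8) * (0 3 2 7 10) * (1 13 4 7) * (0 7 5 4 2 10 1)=[3, 13, 12, 10, 5, 4, 6, 7, 0, 9, 8, 1, 11, 2]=(0 3 10 8)(1 13 2 12 11)(4 5)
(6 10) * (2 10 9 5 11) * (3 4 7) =[0, 1, 10, 4, 7, 11, 9, 3, 8, 5, 6, 2] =(2 10 6 9 5 11)(3 4 7)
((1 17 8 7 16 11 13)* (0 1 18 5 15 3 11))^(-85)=((0 1 17 8 7 16)(3 11 13 18 5 15))^(-85)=(0 16 7 8 17 1)(3 15 5 18 13 11)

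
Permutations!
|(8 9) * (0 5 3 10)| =4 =|(0 5 3 10)(8 9)|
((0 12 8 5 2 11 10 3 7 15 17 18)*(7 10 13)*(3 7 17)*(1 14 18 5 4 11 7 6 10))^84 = (0 7 4 1 17)(2 8 3 13 18)(5 12 15 11 14)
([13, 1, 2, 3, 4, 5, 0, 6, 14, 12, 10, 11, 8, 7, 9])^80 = (14)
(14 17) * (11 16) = (11 16)(14 17) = [0, 1, 2, 3, 4, 5, 6, 7, 8, 9, 10, 16, 12, 13, 17, 15, 11, 14]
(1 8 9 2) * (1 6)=(1 8 9 2 6)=[0, 8, 6, 3, 4, 5, 1, 7, 9, 2]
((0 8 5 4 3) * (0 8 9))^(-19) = ((0 9)(3 8 5 4))^(-19) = (0 9)(3 8 5 4)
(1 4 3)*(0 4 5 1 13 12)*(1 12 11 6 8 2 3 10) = (0 4 10 1 5 12)(2 3 13 11 6 8) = [4, 5, 3, 13, 10, 12, 8, 7, 2, 9, 1, 6, 0, 11]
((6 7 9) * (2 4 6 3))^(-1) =((2 4 6 7 9 3))^(-1) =(2 3 9 7 6 4)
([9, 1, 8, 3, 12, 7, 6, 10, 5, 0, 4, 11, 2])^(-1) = (0 9)(2 12 4 10 7 5 8)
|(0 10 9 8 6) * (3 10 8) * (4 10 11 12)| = 6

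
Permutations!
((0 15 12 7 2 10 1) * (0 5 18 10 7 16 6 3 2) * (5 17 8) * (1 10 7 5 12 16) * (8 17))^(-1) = ((0 15 16 6 3 2 5 18 7)(1 8 12))^(-1) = (0 7 18 5 2 3 6 16 15)(1 12 8)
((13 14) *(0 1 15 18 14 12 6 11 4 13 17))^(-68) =(0 14 15)(1 17 18)(4 12 11 13 6)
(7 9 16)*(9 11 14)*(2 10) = (2 10)(7 11 14 9 16) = [0, 1, 10, 3, 4, 5, 6, 11, 8, 16, 2, 14, 12, 13, 9, 15, 7]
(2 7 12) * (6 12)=(2 7 6 12)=[0, 1, 7, 3, 4, 5, 12, 6, 8, 9, 10, 11, 2]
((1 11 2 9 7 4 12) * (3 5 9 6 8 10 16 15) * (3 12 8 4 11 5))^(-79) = (1 12 15 16 10 8 4 6 2 11 7 9 5)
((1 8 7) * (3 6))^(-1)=(1 7 8)(3 6)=((1 8 7)(3 6))^(-1)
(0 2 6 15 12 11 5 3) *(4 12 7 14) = (0 2 6 15 7 14 4 12 11 5 3) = [2, 1, 6, 0, 12, 3, 15, 14, 8, 9, 10, 5, 11, 13, 4, 7]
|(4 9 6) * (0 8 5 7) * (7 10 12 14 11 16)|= 9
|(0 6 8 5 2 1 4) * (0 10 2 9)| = 20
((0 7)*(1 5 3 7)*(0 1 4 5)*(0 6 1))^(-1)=((0 4 5 3 7)(1 6))^(-1)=(0 7 3 5 4)(1 6)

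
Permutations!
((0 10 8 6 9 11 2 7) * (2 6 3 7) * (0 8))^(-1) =((0 10)(3 7 8)(6 9 11))^(-1) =(0 10)(3 8 7)(6 11 9)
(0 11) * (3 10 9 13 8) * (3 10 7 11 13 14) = [13, 1, 2, 7, 4, 5, 6, 11, 10, 14, 9, 0, 12, 8, 3] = (0 13 8 10 9 14 3 7 11)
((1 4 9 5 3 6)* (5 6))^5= ((1 4 9 6)(3 5))^5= (1 4 9 6)(3 5)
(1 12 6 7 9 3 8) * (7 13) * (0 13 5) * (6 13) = (0 6 5)(1 12 13 7 9 3 8) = [6, 12, 2, 8, 4, 0, 5, 9, 1, 3, 10, 11, 13, 7]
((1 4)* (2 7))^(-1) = (1 4)(2 7)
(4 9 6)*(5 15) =(4 9 6)(5 15) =[0, 1, 2, 3, 9, 15, 4, 7, 8, 6, 10, 11, 12, 13, 14, 5]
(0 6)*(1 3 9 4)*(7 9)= (0 6)(1 3 7 9 4)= [6, 3, 2, 7, 1, 5, 0, 9, 8, 4]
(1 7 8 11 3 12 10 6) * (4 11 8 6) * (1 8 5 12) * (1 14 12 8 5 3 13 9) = (1 7 6 5 8 3 14 12 10 4 11 13 9) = [0, 7, 2, 14, 11, 8, 5, 6, 3, 1, 4, 13, 10, 9, 12]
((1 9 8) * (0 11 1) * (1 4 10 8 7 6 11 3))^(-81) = ((0 3 1 9 7 6 11 4 10 8))^(-81) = (0 8 10 4 11 6 7 9 1 3)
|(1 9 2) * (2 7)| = |(1 9 7 2)| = 4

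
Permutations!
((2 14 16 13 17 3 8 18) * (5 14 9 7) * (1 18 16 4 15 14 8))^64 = (1 17 16 5 9 18 3 13 8 7 2)(4 15 14)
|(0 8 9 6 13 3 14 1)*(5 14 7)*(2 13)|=|(0 8 9 6 2 13 3 7 5 14 1)|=11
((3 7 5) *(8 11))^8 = (11)(3 5 7)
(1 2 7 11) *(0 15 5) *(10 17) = (0 15 5)(1 2 7 11)(10 17) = [15, 2, 7, 3, 4, 0, 6, 11, 8, 9, 17, 1, 12, 13, 14, 5, 16, 10]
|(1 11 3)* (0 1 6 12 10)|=7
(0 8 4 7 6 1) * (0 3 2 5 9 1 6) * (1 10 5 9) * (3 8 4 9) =(0 4 7)(1 8 9 10 5)(2 3) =[4, 8, 3, 2, 7, 1, 6, 0, 9, 10, 5]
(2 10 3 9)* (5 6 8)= [0, 1, 10, 9, 4, 6, 8, 7, 5, 2, 3]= (2 10 3 9)(5 6 8)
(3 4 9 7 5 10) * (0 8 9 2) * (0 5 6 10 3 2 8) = (2 5 3 4 8 9 7 6 10) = [0, 1, 5, 4, 8, 3, 10, 6, 9, 7, 2]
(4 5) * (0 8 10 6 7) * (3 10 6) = [8, 1, 2, 10, 5, 4, 7, 0, 6, 9, 3] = (0 8 6 7)(3 10)(4 5)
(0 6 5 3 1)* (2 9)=(0 6 5 3 1)(2 9)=[6, 0, 9, 1, 4, 3, 5, 7, 8, 2]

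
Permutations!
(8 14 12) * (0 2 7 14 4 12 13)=[2, 1, 7, 3, 12, 5, 6, 14, 4, 9, 10, 11, 8, 0, 13]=(0 2 7 14 13)(4 12 8)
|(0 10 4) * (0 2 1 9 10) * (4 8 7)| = 7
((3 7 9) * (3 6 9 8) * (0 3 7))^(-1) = ((0 3)(6 9)(7 8))^(-1) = (0 3)(6 9)(7 8)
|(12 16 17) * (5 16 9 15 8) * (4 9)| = 8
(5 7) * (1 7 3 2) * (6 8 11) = (1 7 5 3 2)(6 8 11) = [0, 7, 1, 2, 4, 3, 8, 5, 11, 9, 10, 6]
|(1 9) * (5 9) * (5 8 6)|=5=|(1 8 6 5 9)|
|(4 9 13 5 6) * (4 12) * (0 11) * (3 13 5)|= 10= |(0 11)(3 13)(4 9 5 6 12)|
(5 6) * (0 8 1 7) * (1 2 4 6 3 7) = (0 8 2 4 6 5 3 7) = [8, 1, 4, 7, 6, 3, 5, 0, 2]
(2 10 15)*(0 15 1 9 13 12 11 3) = [15, 9, 10, 0, 4, 5, 6, 7, 8, 13, 1, 3, 11, 12, 14, 2] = (0 15 2 10 1 9 13 12 11 3)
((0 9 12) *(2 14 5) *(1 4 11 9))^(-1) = ((0 1 4 11 9 12)(2 14 5))^(-1) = (0 12 9 11 4 1)(2 5 14)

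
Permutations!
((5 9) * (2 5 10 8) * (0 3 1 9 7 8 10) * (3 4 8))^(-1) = (10)(0 9 1 3 7 5 2 8 4)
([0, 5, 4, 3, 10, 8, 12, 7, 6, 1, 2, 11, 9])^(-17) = [0, 5, 4, 3, 10, 8, 12, 7, 6, 1, 2, 11, 9]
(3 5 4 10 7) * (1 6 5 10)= (1 6 5 4)(3 10 7)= [0, 6, 2, 10, 1, 4, 5, 3, 8, 9, 7]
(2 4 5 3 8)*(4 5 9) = [0, 1, 5, 8, 9, 3, 6, 7, 2, 4] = (2 5 3 8)(4 9)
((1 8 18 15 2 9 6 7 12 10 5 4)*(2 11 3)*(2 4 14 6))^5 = ((1 8 18 15 11 3 4)(2 9)(5 14 6 7 12 10))^5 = (1 3 15 8 4 11 18)(2 9)(5 10 12 7 6 14)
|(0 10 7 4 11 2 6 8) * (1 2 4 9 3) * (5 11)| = 9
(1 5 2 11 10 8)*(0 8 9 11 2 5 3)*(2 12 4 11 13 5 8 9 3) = (0 9 13 5 8 1 2 12 4 11 10 3) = [9, 2, 12, 0, 11, 8, 6, 7, 1, 13, 3, 10, 4, 5]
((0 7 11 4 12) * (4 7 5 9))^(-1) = ((0 5 9 4 12)(7 11))^(-1) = (0 12 4 9 5)(7 11)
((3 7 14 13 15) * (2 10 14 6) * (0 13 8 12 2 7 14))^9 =((0 13 15 3 14 8 12 2 10)(6 7))^9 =(15)(6 7)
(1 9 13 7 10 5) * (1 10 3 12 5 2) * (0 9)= (0 9 13 7 3 12 5 10 2 1)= [9, 0, 1, 12, 4, 10, 6, 3, 8, 13, 2, 11, 5, 7]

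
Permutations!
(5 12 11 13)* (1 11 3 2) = [0, 11, 1, 2, 4, 12, 6, 7, 8, 9, 10, 13, 3, 5] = (1 11 13 5 12 3 2)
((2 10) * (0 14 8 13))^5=(0 14 8 13)(2 10)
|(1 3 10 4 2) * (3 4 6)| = 3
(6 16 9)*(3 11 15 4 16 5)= (3 11 15 4 16 9 6 5)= [0, 1, 2, 11, 16, 3, 5, 7, 8, 6, 10, 15, 12, 13, 14, 4, 9]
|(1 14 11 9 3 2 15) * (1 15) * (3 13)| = 7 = |(15)(1 14 11 9 13 3 2)|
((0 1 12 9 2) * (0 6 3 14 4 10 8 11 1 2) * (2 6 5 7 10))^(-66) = (0 4 10 12 3 5 11)(1 6 2 8 9 14 7) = ((0 6 3 14 4 2 5 7 10 8 11 1 12 9))^(-66)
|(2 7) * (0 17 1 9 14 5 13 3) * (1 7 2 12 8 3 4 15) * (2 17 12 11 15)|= |(0 12 8 3)(1 9 14 5 13 4 2 17 7 11 15)|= 44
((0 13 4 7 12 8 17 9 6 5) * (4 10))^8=((0 13 10 4 7 12 8 17 9 6 5))^8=(0 9 12 10 5 17 7 13 6 8 4)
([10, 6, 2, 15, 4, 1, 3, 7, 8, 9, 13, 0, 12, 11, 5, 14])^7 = [11, 6, 2, 15, 4, 1, 3, 7, 8, 9, 0, 13, 12, 10, 5, 14]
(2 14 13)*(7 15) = [0, 1, 14, 3, 4, 5, 6, 15, 8, 9, 10, 11, 12, 2, 13, 7] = (2 14 13)(7 15)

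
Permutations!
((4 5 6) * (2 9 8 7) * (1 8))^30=((1 8 7 2 9)(4 5 6))^30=(9)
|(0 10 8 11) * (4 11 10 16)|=4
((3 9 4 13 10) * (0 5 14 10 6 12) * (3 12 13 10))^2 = ((0 5 14 3 9 4 10 12)(6 13))^2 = (0 14 9 10)(3 4 12 5)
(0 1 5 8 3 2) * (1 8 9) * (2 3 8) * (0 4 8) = (0 2 4 8)(1 5 9) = [2, 5, 4, 3, 8, 9, 6, 7, 0, 1]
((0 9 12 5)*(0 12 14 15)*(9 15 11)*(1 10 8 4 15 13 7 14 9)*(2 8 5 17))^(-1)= (0 15 4 8 2 17 12 5 10 1 11 14 7 13)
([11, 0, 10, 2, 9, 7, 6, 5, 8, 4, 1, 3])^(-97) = [1, 10, 3, 11, 9, 7, 6, 5, 8, 4, 2, 0]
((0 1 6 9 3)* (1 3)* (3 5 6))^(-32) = (0 1 6)(3 9 5)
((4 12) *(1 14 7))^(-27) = (14)(4 12)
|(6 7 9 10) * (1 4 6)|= |(1 4 6 7 9 10)|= 6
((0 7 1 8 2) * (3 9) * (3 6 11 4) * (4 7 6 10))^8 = (0 6 11 7 1 8 2)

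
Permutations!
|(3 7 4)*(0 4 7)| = 3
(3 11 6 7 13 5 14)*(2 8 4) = [0, 1, 8, 11, 2, 14, 7, 13, 4, 9, 10, 6, 12, 5, 3] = (2 8 4)(3 11 6 7 13 5 14)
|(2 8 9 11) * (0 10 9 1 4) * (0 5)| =|(0 10 9 11 2 8 1 4 5)| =9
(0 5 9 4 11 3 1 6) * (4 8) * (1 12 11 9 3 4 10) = (0 5 3 12 11 4 9 8 10 1 6) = [5, 6, 2, 12, 9, 3, 0, 7, 10, 8, 1, 4, 11]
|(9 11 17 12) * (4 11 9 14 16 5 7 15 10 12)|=21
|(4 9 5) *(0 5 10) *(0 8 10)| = 4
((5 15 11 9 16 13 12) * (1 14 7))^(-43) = ((1 14 7)(5 15 11 9 16 13 12))^(-43) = (1 7 14)(5 12 13 16 9 11 15)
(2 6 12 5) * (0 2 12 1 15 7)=(0 2 6 1 15 7)(5 12)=[2, 15, 6, 3, 4, 12, 1, 0, 8, 9, 10, 11, 5, 13, 14, 7]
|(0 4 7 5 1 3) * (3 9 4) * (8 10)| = 10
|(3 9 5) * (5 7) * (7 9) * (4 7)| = |(9)(3 4 7 5)| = 4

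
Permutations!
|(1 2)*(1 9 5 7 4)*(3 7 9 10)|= 6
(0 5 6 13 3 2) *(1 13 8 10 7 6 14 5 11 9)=(0 11 9 1 13 3 2)(5 14)(6 8 10 7)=[11, 13, 0, 2, 4, 14, 8, 6, 10, 1, 7, 9, 12, 3, 5]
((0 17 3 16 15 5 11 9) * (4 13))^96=(17)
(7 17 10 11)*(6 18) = (6 18)(7 17 10 11) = [0, 1, 2, 3, 4, 5, 18, 17, 8, 9, 11, 7, 12, 13, 14, 15, 16, 10, 6]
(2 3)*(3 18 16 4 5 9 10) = (2 18 16 4 5 9 10 3) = [0, 1, 18, 2, 5, 9, 6, 7, 8, 10, 3, 11, 12, 13, 14, 15, 4, 17, 16]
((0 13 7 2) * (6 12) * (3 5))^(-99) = (0 13 7 2)(3 5)(6 12)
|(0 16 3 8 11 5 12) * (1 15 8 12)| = 20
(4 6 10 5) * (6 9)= [0, 1, 2, 3, 9, 4, 10, 7, 8, 6, 5]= (4 9 6 10 5)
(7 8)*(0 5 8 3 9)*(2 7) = (0 5 8 2 7 3 9) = [5, 1, 7, 9, 4, 8, 6, 3, 2, 0]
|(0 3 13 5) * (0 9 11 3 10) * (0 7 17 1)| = |(0 10 7 17 1)(3 13 5 9 11)| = 5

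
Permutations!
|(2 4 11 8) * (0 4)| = 5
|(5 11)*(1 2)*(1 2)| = |(5 11)| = 2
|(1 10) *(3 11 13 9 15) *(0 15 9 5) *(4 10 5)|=|(0 15 3 11 13 4 10 1 5)|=9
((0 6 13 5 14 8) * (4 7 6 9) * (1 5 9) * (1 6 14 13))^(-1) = ((0 6 1 5 13 9 4 7 14 8))^(-1) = (0 8 14 7 4 9 13 5 1 6)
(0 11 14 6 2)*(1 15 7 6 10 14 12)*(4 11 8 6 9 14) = (0 8 6 2)(1 15 7 9 14 10 4 11 12) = [8, 15, 0, 3, 11, 5, 2, 9, 6, 14, 4, 12, 1, 13, 10, 7]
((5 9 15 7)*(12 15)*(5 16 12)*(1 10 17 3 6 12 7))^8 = ((1 10 17 3 6 12 15)(5 9)(7 16))^8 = (1 10 17 3 6 12 15)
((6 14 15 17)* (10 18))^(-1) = ((6 14 15 17)(10 18))^(-1) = (6 17 15 14)(10 18)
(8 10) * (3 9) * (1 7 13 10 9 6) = (1 7 13 10 8 9 3 6) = [0, 7, 2, 6, 4, 5, 1, 13, 9, 3, 8, 11, 12, 10]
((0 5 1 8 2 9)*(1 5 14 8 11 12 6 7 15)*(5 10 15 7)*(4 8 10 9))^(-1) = ((0 14 10 15 1 11 12 6 5 9)(2 4 8))^(-1) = (0 9 5 6 12 11 1 15 10 14)(2 8 4)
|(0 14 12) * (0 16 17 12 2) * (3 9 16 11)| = 6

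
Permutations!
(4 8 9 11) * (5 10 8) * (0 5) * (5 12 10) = (0 12 10 8 9 11 4) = [12, 1, 2, 3, 0, 5, 6, 7, 9, 11, 8, 4, 10]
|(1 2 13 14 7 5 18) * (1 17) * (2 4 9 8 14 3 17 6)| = |(1 4 9 8 14 7 5 18 6 2 13 3 17)| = 13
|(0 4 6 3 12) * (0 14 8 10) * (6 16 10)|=20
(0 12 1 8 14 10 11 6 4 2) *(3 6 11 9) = (0 12 1 8 14 10 9 3 6 4 2) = [12, 8, 0, 6, 2, 5, 4, 7, 14, 3, 9, 11, 1, 13, 10]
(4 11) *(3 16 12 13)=(3 16 12 13)(4 11)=[0, 1, 2, 16, 11, 5, 6, 7, 8, 9, 10, 4, 13, 3, 14, 15, 12]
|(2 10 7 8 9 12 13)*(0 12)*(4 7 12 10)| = |(0 10 12 13 2 4 7 8 9)| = 9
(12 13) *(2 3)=[0, 1, 3, 2, 4, 5, 6, 7, 8, 9, 10, 11, 13, 12]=(2 3)(12 13)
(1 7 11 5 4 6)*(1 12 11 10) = (1 7 10)(4 6 12 11 5) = [0, 7, 2, 3, 6, 4, 12, 10, 8, 9, 1, 5, 11]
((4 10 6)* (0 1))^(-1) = (0 1)(4 6 10)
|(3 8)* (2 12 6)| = 6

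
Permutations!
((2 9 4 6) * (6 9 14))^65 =(2 6 14)(4 9)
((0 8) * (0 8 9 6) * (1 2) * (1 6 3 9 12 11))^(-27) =(0 1)(2 12)(3 9)(6 11)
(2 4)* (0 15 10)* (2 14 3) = (0 15 10)(2 4 14 3) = [15, 1, 4, 2, 14, 5, 6, 7, 8, 9, 0, 11, 12, 13, 3, 10]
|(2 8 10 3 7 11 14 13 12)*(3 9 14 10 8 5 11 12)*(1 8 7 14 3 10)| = 35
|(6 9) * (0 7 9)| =|(0 7 9 6)| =4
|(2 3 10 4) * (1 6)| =4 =|(1 6)(2 3 10 4)|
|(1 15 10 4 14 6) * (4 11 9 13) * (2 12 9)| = 11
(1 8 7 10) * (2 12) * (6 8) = [0, 6, 12, 3, 4, 5, 8, 10, 7, 9, 1, 11, 2] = (1 6 8 7 10)(2 12)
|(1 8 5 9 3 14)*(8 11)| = |(1 11 8 5 9 3 14)| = 7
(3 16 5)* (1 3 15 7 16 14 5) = (1 3 14 5 15 7 16) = [0, 3, 2, 14, 4, 15, 6, 16, 8, 9, 10, 11, 12, 13, 5, 7, 1]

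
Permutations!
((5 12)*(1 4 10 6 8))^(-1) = (1 8 6 10 4)(5 12)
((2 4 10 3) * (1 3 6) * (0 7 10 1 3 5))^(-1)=(0 5 1 4 2 3 6 10 7)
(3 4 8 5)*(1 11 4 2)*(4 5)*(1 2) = (1 11 5 3)(4 8) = [0, 11, 2, 1, 8, 3, 6, 7, 4, 9, 10, 5]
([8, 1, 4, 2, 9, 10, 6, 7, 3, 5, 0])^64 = (10)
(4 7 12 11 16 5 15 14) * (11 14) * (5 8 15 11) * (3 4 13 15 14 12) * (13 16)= (3 4 7)(5 11 13 15)(8 14 16)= [0, 1, 2, 4, 7, 11, 6, 3, 14, 9, 10, 13, 12, 15, 16, 5, 8]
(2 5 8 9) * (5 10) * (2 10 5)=[0, 1, 5, 3, 4, 8, 6, 7, 9, 10, 2]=(2 5 8 9 10)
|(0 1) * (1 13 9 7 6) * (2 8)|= 6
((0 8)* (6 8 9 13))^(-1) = ((0 9 13 6 8))^(-1) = (0 8 6 13 9)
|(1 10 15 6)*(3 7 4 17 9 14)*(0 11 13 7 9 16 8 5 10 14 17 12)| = 66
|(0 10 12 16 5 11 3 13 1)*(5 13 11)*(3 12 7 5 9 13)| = 28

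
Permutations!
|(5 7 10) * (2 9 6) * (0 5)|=|(0 5 7 10)(2 9 6)|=12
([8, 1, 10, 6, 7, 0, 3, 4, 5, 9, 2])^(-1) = [5, 1, 10, 6, 7, 8, 3, 4, 0, 9, 2]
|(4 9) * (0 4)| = 3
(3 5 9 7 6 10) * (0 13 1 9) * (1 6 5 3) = (0 13 6 10 1 9 7 5) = [13, 9, 2, 3, 4, 0, 10, 5, 8, 7, 1, 11, 12, 6]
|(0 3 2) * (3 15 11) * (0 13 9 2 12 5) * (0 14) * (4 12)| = |(0 15 11 3 4 12 5 14)(2 13 9)| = 24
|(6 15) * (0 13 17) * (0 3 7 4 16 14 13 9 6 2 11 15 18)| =84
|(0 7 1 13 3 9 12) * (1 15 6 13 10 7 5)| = 11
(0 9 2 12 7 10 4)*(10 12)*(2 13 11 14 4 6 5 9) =(0 2 10 6 5 9 13 11 14 4)(7 12) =[2, 1, 10, 3, 0, 9, 5, 12, 8, 13, 6, 14, 7, 11, 4]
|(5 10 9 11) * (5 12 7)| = 6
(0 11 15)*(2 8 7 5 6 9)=(0 11 15)(2 8 7 5 6 9)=[11, 1, 8, 3, 4, 6, 9, 5, 7, 2, 10, 15, 12, 13, 14, 0]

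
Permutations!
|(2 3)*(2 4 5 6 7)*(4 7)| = |(2 3 7)(4 5 6)| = 3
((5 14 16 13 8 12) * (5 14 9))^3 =((5 9)(8 12 14 16 13))^3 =(5 9)(8 16 12 13 14)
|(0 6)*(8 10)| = |(0 6)(8 10)| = 2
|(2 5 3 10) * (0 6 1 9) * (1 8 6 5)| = |(0 5 3 10 2 1 9)(6 8)| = 14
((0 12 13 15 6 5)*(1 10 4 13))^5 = ((0 12 1 10 4 13 15 6 5))^5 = (0 13 12 15 1 6 10 5 4)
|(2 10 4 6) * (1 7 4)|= |(1 7 4 6 2 10)|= 6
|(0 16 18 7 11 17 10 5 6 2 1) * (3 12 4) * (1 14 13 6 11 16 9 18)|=12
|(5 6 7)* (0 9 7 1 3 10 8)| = |(0 9 7 5 6 1 3 10 8)| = 9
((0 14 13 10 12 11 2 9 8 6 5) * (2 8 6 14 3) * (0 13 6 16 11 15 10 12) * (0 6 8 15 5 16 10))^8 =((0 3 2 9 10 6 16 11 15)(5 13 12)(8 14))^8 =(0 15 11 16 6 10 9 2 3)(5 12 13)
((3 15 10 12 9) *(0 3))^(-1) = (0 9 12 10 15 3)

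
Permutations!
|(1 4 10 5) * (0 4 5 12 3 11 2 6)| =|(0 4 10 12 3 11 2 6)(1 5)| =8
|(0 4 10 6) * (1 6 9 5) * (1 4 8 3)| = 20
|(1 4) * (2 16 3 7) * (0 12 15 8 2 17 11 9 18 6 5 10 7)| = |(0 12 15 8 2 16 3)(1 4)(5 10 7 17 11 9 18 6)| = 56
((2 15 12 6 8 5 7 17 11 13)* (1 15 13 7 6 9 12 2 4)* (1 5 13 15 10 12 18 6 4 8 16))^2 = ((1 10 12 9 18 6 16)(2 15)(4 5)(7 17 11)(8 13))^2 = (1 12 18 16 10 9 6)(7 11 17)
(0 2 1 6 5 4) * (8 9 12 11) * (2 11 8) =(0 11 2 1 6 5 4)(8 9 12) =[11, 6, 1, 3, 0, 4, 5, 7, 9, 12, 10, 2, 8]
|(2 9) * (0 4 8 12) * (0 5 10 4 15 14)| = |(0 15 14)(2 9)(4 8 12 5 10)| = 30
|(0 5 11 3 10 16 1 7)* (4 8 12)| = 24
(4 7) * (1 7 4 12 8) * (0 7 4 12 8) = (0 7 8 1 4 12) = [7, 4, 2, 3, 12, 5, 6, 8, 1, 9, 10, 11, 0]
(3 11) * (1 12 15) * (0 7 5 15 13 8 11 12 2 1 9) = (0 7 5 15 9)(1 2)(3 12 13 8 11) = [7, 2, 1, 12, 4, 15, 6, 5, 11, 0, 10, 3, 13, 8, 14, 9]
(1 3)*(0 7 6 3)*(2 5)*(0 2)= (0 7 6 3 1 2 5)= [7, 2, 5, 1, 4, 0, 3, 6]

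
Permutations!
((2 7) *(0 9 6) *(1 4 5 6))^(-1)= ((0 9 1 4 5 6)(2 7))^(-1)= (0 6 5 4 1 9)(2 7)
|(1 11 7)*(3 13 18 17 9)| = 15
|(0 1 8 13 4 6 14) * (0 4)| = 12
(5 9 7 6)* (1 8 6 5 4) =(1 8 6 4)(5 9 7) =[0, 8, 2, 3, 1, 9, 4, 5, 6, 7]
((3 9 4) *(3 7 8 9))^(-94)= ((4 7 8 9))^(-94)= (4 8)(7 9)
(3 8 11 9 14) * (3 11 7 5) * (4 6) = (3 8 7 5)(4 6)(9 14 11) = [0, 1, 2, 8, 6, 3, 4, 5, 7, 14, 10, 9, 12, 13, 11]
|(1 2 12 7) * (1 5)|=5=|(1 2 12 7 5)|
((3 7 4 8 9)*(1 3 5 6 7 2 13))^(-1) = ((1 3 2 13)(4 8 9 5 6 7))^(-1) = (1 13 2 3)(4 7 6 5 9 8)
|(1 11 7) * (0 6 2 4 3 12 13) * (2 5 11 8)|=12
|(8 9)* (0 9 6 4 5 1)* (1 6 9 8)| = 12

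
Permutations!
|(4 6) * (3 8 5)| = |(3 8 5)(4 6)| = 6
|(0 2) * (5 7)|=|(0 2)(5 7)|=2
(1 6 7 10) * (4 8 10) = (1 6 7 4 8 10) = [0, 6, 2, 3, 8, 5, 7, 4, 10, 9, 1]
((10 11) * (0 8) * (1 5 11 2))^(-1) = ((0 8)(1 5 11 10 2))^(-1) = (0 8)(1 2 10 11 5)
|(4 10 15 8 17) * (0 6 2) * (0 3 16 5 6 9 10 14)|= 40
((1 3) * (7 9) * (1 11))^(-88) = ((1 3 11)(7 9))^(-88) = (1 11 3)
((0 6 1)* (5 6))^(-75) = (0 5 6 1)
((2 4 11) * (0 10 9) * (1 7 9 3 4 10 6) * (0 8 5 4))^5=((0 6 1 7 9 8 5 4 11 2 10 3))^5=(0 8 10 7 11 6 5 3 9 2 1 4)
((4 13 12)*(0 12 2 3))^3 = ((0 12 4 13 2 3))^3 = (0 13)(2 12)(3 4)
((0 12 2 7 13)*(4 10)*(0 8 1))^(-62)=(0 12 2 7 13 8 1)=((0 12 2 7 13 8 1)(4 10))^(-62)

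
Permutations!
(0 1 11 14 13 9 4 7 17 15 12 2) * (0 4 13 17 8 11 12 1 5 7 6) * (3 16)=[5, 12, 4, 16, 6, 7, 0, 8, 11, 13, 10, 14, 2, 9, 17, 1, 3, 15]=(0 5 7 8 11 14 17 15 1 12 2 4 6)(3 16)(9 13)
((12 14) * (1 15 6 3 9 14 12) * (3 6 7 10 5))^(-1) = (1 14 9 3 5 10 7 15)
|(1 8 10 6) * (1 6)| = 3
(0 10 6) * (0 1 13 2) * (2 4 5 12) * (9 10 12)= [12, 13, 0, 3, 5, 9, 1, 7, 8, 10, 6, 11, 2, 4]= (0 12 2)(1 13 4 5 9 10 6)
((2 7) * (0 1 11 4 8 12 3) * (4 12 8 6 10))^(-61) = (0 3 12 11 1)(2 7)(4 10 6)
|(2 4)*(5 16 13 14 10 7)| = 6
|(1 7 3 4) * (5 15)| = |(1 7 3 4)(5 15)| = 4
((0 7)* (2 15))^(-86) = (15)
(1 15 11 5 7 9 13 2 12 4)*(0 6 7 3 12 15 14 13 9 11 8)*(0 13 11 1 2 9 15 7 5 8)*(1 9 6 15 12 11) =(0 15)(1 14)(2 7 9 12 4)(3 11 8 13 6 5) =[15, 14, 7, 11, 2, 3, 5, 9, 13, 12, 10, 8, 4, 6, 1, 0]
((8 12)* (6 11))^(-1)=(6 11)(8 12)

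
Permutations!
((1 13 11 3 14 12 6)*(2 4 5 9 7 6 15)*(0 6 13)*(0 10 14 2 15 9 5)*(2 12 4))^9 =(15)(0 10)(1 4)(3 7)(6 14)(9 11)(12 13)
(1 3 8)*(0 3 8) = (0 3)(1 8) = [3, 8, 2, 0, 4, 5, 6, 7, 1]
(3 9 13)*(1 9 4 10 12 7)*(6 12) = (1 9 13 3 4 10 6 12 7) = [0, 9, 2, 4, 10, 5, 12, 1, 8, 13, 6, 11, 7, 3]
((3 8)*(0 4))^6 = ((0 4)(3 8))^6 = (8)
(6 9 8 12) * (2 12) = (2 12 6 9 8) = [0, 1, 12, 3, 4, 5, 9, 7, 2, 8, 10, 11, 6]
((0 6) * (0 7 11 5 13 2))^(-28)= (13)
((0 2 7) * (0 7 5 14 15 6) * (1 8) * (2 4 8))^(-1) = ((0 4 8 1 2 5 14 15 6))^(-1) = (0 6 15 14 5 2 1 8 4)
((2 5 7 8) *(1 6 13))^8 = ((1 6 13)(2 5 7 8))^8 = (1 13 6)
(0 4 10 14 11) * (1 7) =(0 4 10 14 11)(1 7) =[4, 7, 2, 3, 10, 5, 6, 1, 8, 9, 14, 0, 12, 13, 11]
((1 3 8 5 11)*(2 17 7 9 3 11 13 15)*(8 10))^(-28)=((1 11)(2 17 7 9 3 10 8 5 13 15))^(-28)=(2 7 3 8 13)(5 15 17 9 10)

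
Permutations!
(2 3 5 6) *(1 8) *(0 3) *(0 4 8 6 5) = (0 3)(1 6 2 4 8) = [3, 6, 4, 0, 8, 5, 2, 7, 1]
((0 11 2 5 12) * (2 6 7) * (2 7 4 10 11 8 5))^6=(0 5)(4 11)(6 10)(8 12)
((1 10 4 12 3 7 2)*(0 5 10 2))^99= ((0 5 10 4 12 3 7)(1 2))^99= (0 5 10 4 12 3 7)(1 2)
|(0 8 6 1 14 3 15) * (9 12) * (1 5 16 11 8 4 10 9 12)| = 40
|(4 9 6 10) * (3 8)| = 4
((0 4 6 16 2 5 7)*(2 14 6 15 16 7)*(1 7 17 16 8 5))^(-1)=(0 7 1 2 5 8 15 4)(6 14 16 17)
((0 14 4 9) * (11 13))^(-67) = (0 14 4 9)(11 13)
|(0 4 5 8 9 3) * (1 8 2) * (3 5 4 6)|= |(0 6 3)(1 8 9 5 2)|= 15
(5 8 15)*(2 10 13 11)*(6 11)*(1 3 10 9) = [0, 3, 9, 10, 4, 8, 11, 7, 15, 1, 13, 2, 12, 6, 14, 5] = (1 3 10 13 6 11 2 9)(5 8 15)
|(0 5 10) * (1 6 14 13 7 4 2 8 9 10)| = 12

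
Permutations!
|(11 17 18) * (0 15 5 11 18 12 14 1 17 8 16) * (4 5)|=28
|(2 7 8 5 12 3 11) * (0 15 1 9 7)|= 11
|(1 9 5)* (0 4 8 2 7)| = 15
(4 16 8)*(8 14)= [0, 1, 2, 3, 16, 5, 6, 7, 4, 9, 10, 11, 12, 13, 8, 15, 14]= (4 16 14 8)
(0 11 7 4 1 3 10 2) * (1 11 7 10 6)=[7, 3, 0, 6, 11, 5, 1, 4, 8, 9, 2, 10]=(0 7 4 11 10 2)(1 3 6)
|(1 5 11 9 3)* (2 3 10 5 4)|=4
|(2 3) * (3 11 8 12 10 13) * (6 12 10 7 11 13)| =|(2 13 3)(6 12 7 11 8 10)| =6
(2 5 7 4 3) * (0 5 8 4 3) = [5, 1, 8, 2, 0, 7, 6, 3, 4] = (0 5 7 3 2 8 4)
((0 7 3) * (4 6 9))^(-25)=(0 3 7)(4 9 6)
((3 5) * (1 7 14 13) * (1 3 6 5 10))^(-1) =(1 10 3 13 14 7)(5 6)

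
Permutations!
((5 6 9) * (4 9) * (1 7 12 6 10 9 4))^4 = ((1 7 12 6)(5 10 9))^4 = (12)(5 10 9)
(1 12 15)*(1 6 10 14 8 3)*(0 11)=(0 11)(1 12 15 6 10 14 8 3)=[11, 12, 2, 1, 4, 5, 10, 7, 3, 9, 14, 0, 15, 13, 8, 6]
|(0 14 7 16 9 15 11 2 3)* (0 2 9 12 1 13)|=|(0 14 7 16 12 1 13)(2 3)(9 15 11)|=42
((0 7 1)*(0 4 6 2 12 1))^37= (0 7)(1 6 12 4 2)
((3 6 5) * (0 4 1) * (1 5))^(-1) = (0 1 6 3 5 4)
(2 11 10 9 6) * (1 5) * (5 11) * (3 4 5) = (1 11 10 9 6 2 3 4 5) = [0, 11, 3, 4, 5, 1, 2, 7, 8, 6, 9, 10]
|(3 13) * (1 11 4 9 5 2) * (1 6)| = |(1 11 4 9 5 2 6)(3 13)| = 14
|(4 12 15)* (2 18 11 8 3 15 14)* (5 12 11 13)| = |(2 18 13 5 12 14)(3 15 4 11 8)| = 30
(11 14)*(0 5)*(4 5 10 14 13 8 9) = (0 10 14 11 13 8 9 4 5) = [10, 1, 2, 3, 5, 0, 6, 7, 9, 4, 14, 13, 12, 8, 11]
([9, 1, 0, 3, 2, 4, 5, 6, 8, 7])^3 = (0 6 2 7 4 9 5)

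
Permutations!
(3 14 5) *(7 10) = (3 14 5)(7 10) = [0, 1, 2, 14, 4, 3, 6, 10, 8, 9, 7, 11, 12, 13, 5]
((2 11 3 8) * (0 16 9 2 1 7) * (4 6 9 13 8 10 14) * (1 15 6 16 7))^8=(2 8 14)(3 6 16)(4 11 15)(9 13 10)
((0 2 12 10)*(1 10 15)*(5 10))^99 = ((0 2 12 15 1 5 10))^99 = (0 2 12 15 1 5 10)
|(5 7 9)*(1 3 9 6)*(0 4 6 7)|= |(0 4 6 1 3 9 5)|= 7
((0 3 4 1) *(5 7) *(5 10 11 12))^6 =((0 3 4 1)(5 7 10 11 12))^6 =(0 4)(1 3)(5 7 10 11 12)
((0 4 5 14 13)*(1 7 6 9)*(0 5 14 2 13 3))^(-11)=(0 4 14 3)(1 7 6 9)(2 13 5)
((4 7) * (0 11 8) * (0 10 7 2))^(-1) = ((0 11 8 10 7 4 2))^(-1) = (0 2 4 7 10 8 11)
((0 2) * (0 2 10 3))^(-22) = (0 3 10)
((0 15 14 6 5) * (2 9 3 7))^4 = ((0 15 14 6 5)(2 9 3 7))^4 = (0 5 6 14 15)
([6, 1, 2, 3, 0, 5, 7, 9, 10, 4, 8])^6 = [6, 1, 2, 3, 0, 5, 7, 9, 8, 4, 10]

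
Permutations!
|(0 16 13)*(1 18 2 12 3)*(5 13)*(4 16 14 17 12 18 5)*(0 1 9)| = |(0 14 17 12 3 9)(1 5 13)(2 18)(4 16)| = 6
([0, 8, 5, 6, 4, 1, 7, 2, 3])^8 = [0, 8, 5, 6, 4, 1, 7, 2, 3]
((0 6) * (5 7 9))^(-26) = ((0 6)(5 7 9))^(-26) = (5 7 9)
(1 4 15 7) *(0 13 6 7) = (0 13 6 7 1 4 15) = [13, 4, 2, 3, 15, 5, 7, 1, 8, 9, 10, 11, 12, 6, 14, 0]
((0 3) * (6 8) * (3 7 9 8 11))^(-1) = (0 3 11 6 8 9 7) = ((0 7 9 8 6 11 3))^(-1)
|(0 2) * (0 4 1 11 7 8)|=7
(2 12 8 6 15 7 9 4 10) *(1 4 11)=(1 4 10 2 12 8 6 15 7 9 11)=[0, 4, 12, 3, 10, 5, 15, 9, 6, 11, 2, 1, 8, 13, 14, 7]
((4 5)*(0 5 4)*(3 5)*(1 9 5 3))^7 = ((0 1 9 5))^7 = (0 5 9 1)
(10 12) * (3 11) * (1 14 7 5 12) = (1 14 7 5 12 10)(3 11) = [0, 14, 2, 11, 4, 12, 6, 5, 8, 9, 1, 3, 10, 13, 7]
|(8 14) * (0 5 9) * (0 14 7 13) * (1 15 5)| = 9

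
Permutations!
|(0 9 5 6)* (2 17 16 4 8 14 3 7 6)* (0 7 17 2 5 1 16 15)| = |(0 9 1 16 4 8 14 3 17 15)(6 7)| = 10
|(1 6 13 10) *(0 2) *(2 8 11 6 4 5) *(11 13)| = 8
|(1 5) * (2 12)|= 2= |(1 5)(2 12)|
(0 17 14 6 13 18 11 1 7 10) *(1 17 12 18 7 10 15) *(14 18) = (0 12 14 6 13 7 15 1 10)(11 17 18) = [12, 10, 2, 3, 4, 5, 13, 15, 8, 9, 0, 17, 14, 7, 6, 1, 16, 18, 11]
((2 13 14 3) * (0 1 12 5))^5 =(0 1 12 5)(2 13 14 3)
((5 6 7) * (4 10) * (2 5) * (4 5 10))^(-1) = (2 7 6 5 10)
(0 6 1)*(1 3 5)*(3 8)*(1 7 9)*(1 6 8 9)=(0 8 3 5 7 1)(6 9)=[8, 0, 2, 5, 4, 7, 9, 1, 3, 6]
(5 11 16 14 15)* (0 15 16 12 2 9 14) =[15, 1, 9, 3, 4, 11, 6, 7, 8, 14, 10, 12, 2, 13, 16, 5, 0] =(0 15 5 11 12 2 9 14 16)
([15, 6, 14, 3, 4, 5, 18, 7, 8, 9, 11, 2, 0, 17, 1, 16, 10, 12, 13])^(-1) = [12, 14, 11, 3, 4, 5, 1, 7, 8, 9, 16, 10, 17, 18, 2, 0, 15, 13, 6]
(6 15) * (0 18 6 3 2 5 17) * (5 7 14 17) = (0 18 6 15 3 2 7 14 17) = [18, 1, 7, 2, 4, 5, 15, 14, 8, 9, 10, 11, 12, 13, 17, 3, 16, 0, 6]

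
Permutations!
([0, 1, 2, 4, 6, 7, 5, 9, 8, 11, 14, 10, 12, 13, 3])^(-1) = (3 14 10 11 9 7 5 6 4)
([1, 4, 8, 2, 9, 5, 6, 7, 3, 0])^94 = (0 4)(1 9)(2 8 3)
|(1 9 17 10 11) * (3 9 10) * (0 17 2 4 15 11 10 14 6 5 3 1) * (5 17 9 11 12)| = 36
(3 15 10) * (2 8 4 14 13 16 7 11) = (2 8 4 14 13 16 7 11)(3 15 10) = [0, 1, 8, 15, 14, 5, 6, 11, 4, 9, 3, 2, 12, 16, 13, 10, 7]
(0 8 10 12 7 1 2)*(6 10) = (0 8 6 10 12 7 1 2) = [8, 2, 0, 3, 4, 5, 10, 1, 6, 9, 12, 11, 7]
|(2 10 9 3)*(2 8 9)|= 6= |(2 10)(3 8 9)|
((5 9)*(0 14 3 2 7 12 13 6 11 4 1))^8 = ((0 14 3 2 7 12 13 6 11 4 1)(5 9))^8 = (0 11 12 3 1 6 7 14 4 13 2)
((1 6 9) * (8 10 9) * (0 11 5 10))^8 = ((0 11 5 10 9 1 6 8))^8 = (11)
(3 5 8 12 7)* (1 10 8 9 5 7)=(1 10 8 12)(3 7)(5 9)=[0, 10, 2, 7, 4, 9, 6, 3, 12, 5, 8, 11, 1]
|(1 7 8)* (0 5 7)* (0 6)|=|(0 5 7 8 1 6)|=6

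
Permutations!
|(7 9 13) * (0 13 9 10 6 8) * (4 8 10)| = 10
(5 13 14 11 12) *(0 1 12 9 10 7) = (0 1 12 5 13 14 11 9 10 7) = [1, 12, 2, 3, 4, 13, 6, 0, 8, 10, 7, 9, 5, 14, 11]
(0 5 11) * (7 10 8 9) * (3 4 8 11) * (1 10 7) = [5, 10, 2, 4, 8, 3, 6, 7, 9, 1, 11, 0] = (0 5 3 4 8 9 1 10 11)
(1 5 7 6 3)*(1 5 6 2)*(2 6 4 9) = (1 4 9 2)(3 5 7 6) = [0, 4, 1, 5, 9, 7, 3, 6, 8, 2]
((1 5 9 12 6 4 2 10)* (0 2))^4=((0 2 10 1 5 9 12 6 4))^4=(0 5 4 1 6 10 12 2 9)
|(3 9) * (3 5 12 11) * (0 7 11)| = |(0 7 11 3 9 5 12)| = 7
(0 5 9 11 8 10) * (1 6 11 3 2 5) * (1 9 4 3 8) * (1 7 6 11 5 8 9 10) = (0 10)(1 11 7 6 5 4 3 2 8) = [10, 11, 8, 2, 3, 4, 5, 6, 1, 9, 0, 7]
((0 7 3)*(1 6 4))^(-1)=(0 3 7)(1 4 6)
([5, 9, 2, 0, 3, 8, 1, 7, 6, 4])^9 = [5, 9, 2, 0, 3, 8, 1, 7, 6, 4]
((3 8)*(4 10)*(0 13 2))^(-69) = ((0 13 2)(3 8)(4 10))^(-69) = (13)(3 8)(4 10)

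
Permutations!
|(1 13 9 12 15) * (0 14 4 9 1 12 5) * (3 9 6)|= 14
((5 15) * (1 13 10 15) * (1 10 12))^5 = (1 12 13)(5 15 10)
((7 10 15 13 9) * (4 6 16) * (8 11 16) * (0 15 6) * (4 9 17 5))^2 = (0 13 5)(4 15 17)(6 11 9 10 8 16 7)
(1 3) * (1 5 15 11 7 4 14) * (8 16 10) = [0, 3, 2, 5, 14, 15, 6, 4, 16, 9, 8, 7, 12, 13, 1, 11, 10] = (1 3 5 15 11 7 4 14)(8 16 10)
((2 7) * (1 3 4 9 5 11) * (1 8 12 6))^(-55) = (1 6 12 8 11 5 9 4 3)(2 7)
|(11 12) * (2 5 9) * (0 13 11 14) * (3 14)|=6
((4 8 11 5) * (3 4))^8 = (3 11 4 5 8)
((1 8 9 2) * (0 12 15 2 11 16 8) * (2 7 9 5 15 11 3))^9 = (0 3 15 16)(1 9 5 11)(2 7 8 12)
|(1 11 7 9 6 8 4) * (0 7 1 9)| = |(0 7)(1 11)(4 9 6 8)| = 4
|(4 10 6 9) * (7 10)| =5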